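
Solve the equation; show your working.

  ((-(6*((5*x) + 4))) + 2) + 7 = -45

Step 1. [((-(6*((5*x) + 4))) + 2) + 7 = -45] peel the +7: subtract 7 from each side ⇒ sub: (-(6*((5*x) + 4))) + 2 = -52.
Step 2. [(-(6*((5*x) + 4))) + 2 = -52] +2 is outermost — subtract 2 both sides. So sub: -(6*((5*x) + 4)) = -54.
Step 3. [-(6*((5*x) + 4)) = -54] LHS negated; negate both sides ⇒ neg: 6*((5*x) + 4) = 54.
Step 4. [6*((5*x) + 4) = 54] 6 out front; divide by 6, so div: (5*x) + 4 = 9.
Step 5. [(5*x) + 4 = 9] peel the +4: subtract 4 from each side. So sub: 5*x = 5.
Step 6. [5*x = 5] divide by the outer 5 ⇒ div: x = 1.

Answer: x ∈ {1}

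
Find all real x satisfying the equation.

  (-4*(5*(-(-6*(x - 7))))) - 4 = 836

Step 1. [(-4*(5*(-(-6*(x - 7))))) - 4 = 836] add 4: x sits inside (… - 4), so sub: -4*(5*(-(-6*(x - 7)))) = 840.
Step 2. [-4*(5*(-(-6*(x - 7)))) = 840] leading coefficient -4: divide by -4 ⇒ div: 5*(-(-6*(x - 7))) = -210.
Step 3. [5*(-(-6*(x - 7))) = -210] divide by the outer 5, so div: -(-6*(x - 7)) = -42.
Step 4. [-(-6*(x - 7)) = -42] leading − — multiply by −1 ⇒ neg: -6*(x - 7) = 42.
Step 5. [-6*(x - 7) = 42] -6 out front; divide by -6, so div: x - 7 = -7.
Step 6. [x - 7 = -7] add 7: x sits inside (… - 7) ⇒ sub: x = 0.

Answer: x ∈ {0}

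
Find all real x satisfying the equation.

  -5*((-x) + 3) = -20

Step 1. [-5*((-x) + 3) = -20] leading coefficient -5: divide by -5. So div: (-x) + 3 = 4.
Step 2. [(-x) + 3 = 4] subtract 3: x sits inside (… + 3) ⇒ sub: -x = 1.
Step 3. [-x = 1] flip signs both sides. So neg: x = -1.

Answer: x ∈ {-1}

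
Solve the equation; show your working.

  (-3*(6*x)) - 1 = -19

Step 1. [(-3*(6*x)) - 1 = -19] peel the -1: add 1 from each side. So sub: -3*(6*x) = -18.
Step 2. [-3*(6*x) = -18] LHS = -3·(…); ÷-3 both sides. So div: 6*x = 6.
Step 3. [6*x = 6] leading coefficient 6: divide by 6 ⇒ div: x = 1.

Answer: x ∈ {1}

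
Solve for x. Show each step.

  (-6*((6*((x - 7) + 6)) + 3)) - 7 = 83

Step 1. [(-6*((6*((x - 7) + 6)) + 3)) - 7 = 83] add 7: x sits inside (… - 7). So sub: -6*((6*((x - 7) + 6)) + 3) = 90.
Step 2. [-6*((6*((x - 7) + 6)) + 3) = 90] leading coefficient -6: divide by -6, so div: (6*((x - 7) + 6)) + 3 = -15.
Step 3. [(6*((x - 7) + 6)) + 3 = -15] the outer +3 inverts by subtracting 3, so sub: 6*((x - 7) + 6) = -18.
Step 4. [6*((x - 7) + 6) = -18] leading coefficient 6: divide by 6 ⇒ div: (x - 7) + 6 = -3.
Step 5. [(x - 7) + 6 = -3] the outer +6 inverts by subtracting 6, so sub: x - 7 = -9.
Step 6. [x - 7 = -9] -7 is outermost — add 7 both sides. So sub: x = -2.

Answer: x ∈ {-2}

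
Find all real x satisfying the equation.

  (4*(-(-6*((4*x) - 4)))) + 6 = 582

Step 1. [(4*(-(-6*((4*x) - 4)))) + 6 = 582] peel the +6: subtract 6 from each side ⇒ sub: 4*(-(-6*((4*x) - 4))) = 576.
Step 2. [4*(-(-6*((4*x) - 4))) = 576] leading coefficient 4: divide by 4, so div: -(-6*((4*x) - 4)) = 144.
Step 3. [-(-6*((4*x) - 4)) = 144] leading − — multiply by −1 ⇒ neg: -6*((4*x) - 4) = -144.
Step 4. [-6*((4*x) - 4) = -144] leading coefficient -6: divide by -6 ⇒ div: (4*x) - 4 = 24.
Step 5. [(4*x) - 4 = 24] 4 divides every term; factor it out ⇒ factor: x - 1 = 6.
Step 6. [x - 1 = 6] add 1: x sits inside (… - 1) ⇒ sub: x = 7.

Answer: x ∈ {7}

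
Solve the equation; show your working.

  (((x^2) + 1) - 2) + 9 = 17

Step 1. [(((x^2) + 1) - 2) + 9 = 17] peel the +9: subtract 9 from each side, so sub: ((x^2) + 1) - 2 = 8.
Step 2. [((x^2) + 1) - 2 = 8] peel the -2: add 2 from each side. So sub: (x^2) + 1 = 10.
Step 3. [(x^2) + 1 = 10] 1 comes off first (subtract 1). So sub: x^2 = 9.
Step 4. [x^2 = 9] LHS squared, RHS 9 ≥ 0: apply √ (±), so sqrt: x = 3 or -3.

Answer: x ∈ {-3, 3}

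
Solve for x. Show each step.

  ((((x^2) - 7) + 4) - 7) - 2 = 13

Step 1. [((((x^2) - 7) + 4) - 7) - 2 = 13] 2 comes off first (add 2), so sub: (((x^2) - 7) + 4) - 7 = 15.
Step 2. [(((x^2) - 7) + 4) - 7 = 15] add 7: x sits inside (… - 7) ⇒ sub: ((x^2) - 7) + 4 = 22.
Step 3. [((x^2) - 7) + 4 = 22] +4 is outermost — subtract 4 both sides. So sub: (x^2) - 7 = 18.
Step 4. [(x^2) - 7 = 18] 7 comes off first (add 7). So sub: x^2 = 25.
Step 5. [x^2 = 25] √ both sides: 25 ≥ 0 gives two branches. So sqrt: x = 5 or -5.

Answer: x ∈ {-5, 5}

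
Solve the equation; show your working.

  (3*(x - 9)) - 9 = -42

Step 1. [(3*(x - 9)) - 9 = -42] the outer -9 inverts by adding 9. So sub: 3*(x - 9) = -33.
Step 2. [3*(x - 9) = -33] 3 out front; divide by 3. So div: x - 9 = -11.
Step 3. [x - 9 = -11] add 9: x sits inside (… - 9) ⇒ sub: x = -2.

Answer: x ∈ {-2}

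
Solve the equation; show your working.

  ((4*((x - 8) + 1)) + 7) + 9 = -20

Step 1. [((4*((x - 8) + 1)) + 7) + 9 = -20] subtract 9: x sits inside (… + 9). So sub: (4*((x - 8) + 1)) + 7 = -29.
Step 2. [(4*((x - 8) + 1)) + 7 = -29] +7 is outermost — subtract 7 both sides ⇒ sub: 4*((x - 8) + 1) = -36.
Step 3. [4*((x - 8) + 1) = -36] LHS = 4·(…); ÷4 both sides, so div: (x - 8) + 1 = -9.
Step 4. [(x - 8) + 1 = -9] subtract 1: x sits inside (… + 1), so sub: x - 8 = -10.
Step 5. [x - 8 = -10] -8 is outermost — add 8 both sides. So sub: x = -2.

Answer: x ∈ {-2}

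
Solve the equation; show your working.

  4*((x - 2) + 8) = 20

Step 1. [4*((x - 2) + 8) = 20] LHS = 4·(…); ÷4 both sides ⇒ div: (x - 2) + 8 = 5.
Step 2. [(x - 2) + 8 = 5] the outer +8 inverts by subtracting 8, so sub: x - 2 = -3.
Step 3. [x - 2 = -3] the outer -2 inverts by adding 2. So sub: x = -1.

Answer: x ∈ {-1}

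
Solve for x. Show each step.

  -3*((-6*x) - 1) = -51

Step 1. [-3*((-6*x) - 1) = -51] -3·(inner) — divide through by -3, so div: (-6*x) - 1 = 17.
Step 2. [(-6*x) - 1 = 17] 1 comes off first (add 1), so sub: -6*x = 18.
Step 3. [-6*x = 18] leading coefficient -6: divide by -6 ⇒ div: x = -3.

Answer: x ∈ {-3}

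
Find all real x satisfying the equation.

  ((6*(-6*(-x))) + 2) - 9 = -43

Step 1. [((6*(-6*(-x))) + 2) - 9 = -43] peel the -9: add 9 from each side ⇒ sub: (6*(-6*(-x))) + 2 = -34.
Step 2. [(6*(-6*(-x))) + 2 = -34] +2 is outermost — subtract 2 both sides. So sub: 6*(-6*(-x)) = -36.
Step 3. [6*(-6*(-x)) = -36] leading coefficient 6: divide by 6. So div: -6*(-x) = -6.
Step 4. [-6*(-x) = -6] LHS = -6·(…); ÷-6 both sides ⇒ div: -x = 1.
Step 5. [-x = 1] flip signs both sides. So neg: x = -1.

Answer: x ∈ {-1}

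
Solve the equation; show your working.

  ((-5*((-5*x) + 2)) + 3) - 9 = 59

Step 1. [((-5*((-5*x) + 2)) + 3) - 9 = 59] -9 is outermost — add 9 both sides ⇒ sub: (-5*((-5*x) + 2)) + 3 = 68.
Step 2. [(-5*((-5*x) + 2)) + 3 = 68] the outer +3 inverts by subtracting 3 ⇒ sub: -5*((-5*x) + 2) = 65.
Step 3. [-5*((-5*x) + 2) = 65] LHS = -5·(…); ÷-5 both sides ⇒ div: (-5*x) + 2 = -13.
Step 4. [(-5*x) + 2 = -13] the outer +2 inverts by subtracting 2, so sub: -5*x = -15.
Step 5. [-5*x = -15] LHS = -5·(…); ÷-5 both sides. So div: x = 3.

Answer: x ∈ {3}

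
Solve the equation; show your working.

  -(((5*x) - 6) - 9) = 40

Step 1. [-(((5*x) - 6) - 9) = 40] flip signs both sides. So neg: ((5*x) - 6) - 9 = -40.
Step 2. [((5*x) - 6) - 9 = -40] the outer -9 inverts by adding 9 ⇒ sub: (5*x) - 6 = -31.
Step 3. [(5*x) - 6 = -31] 6 comes off first (add 6). So sub: 5*x = -25.
Step 4. [5*x = -25] divide by the outer 5, so div: x = -5.

Answer: x ∈ {-5}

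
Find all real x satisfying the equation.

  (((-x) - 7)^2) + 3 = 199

Step 1. [(((-x) - 7)^2) + 3 = 199] 3 comes off first (subtract 3) ⇒ sub: ((-x) - 7)^2 = 196.
Step 2. [((-x) - 7)^2 = 196] √ both sides: 196 ≥ 0 gives two branches ⇒ sqrt: (-x) - 7 = 14 or -14.
Step 3. [(-x) - 7 = 14 or -14] -7 is outermost — add 7 both sides, so sub: -x = 21 or -7.
Step 4. [-x = 21 or -7] flip signs both sides, so neg: x = -21 or 7.

Answer: x ∈ {-21, 7}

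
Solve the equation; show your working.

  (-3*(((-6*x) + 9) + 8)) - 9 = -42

Step 1. [(-3*(((-6*x) + 9) + 8)) - 9 = -42] peel the -9: add 9 from each side, so sub: -3*(((-6*x) + 9) + 8) = -33.
Step 2. [-3*(((-6*x) + 9) + 8) = -33] leading coefficient -3: divide by -3, so div: ((-6*x) + 9) + 8 = 11.
Step 3. [((-6*x) + 9) + 8 = 11] the outer +8 inverts by subtracting 8 ⇒ sub: (-6*x) + 9 = 3.
Step 4. [(-6*x) + 9 = 3] subtract 9: x sits inside (… + 9) ⇒ sub: -6*x = -6.
Step 5. [-6*x = -6] leading coefficient -6: divide by -6 ⇒ div: x = 1.

Answer: x ∈ {1}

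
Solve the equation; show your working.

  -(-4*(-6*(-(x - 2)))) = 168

Step 1. [-(-4*(-6*(-(x - 2)))) = 168] flip signs both sides. So neg: -4*(-6*(-(x - 2))) = -168.
Step 2. [-4*(-6*(-(x - 2))) = -168] divide by the outer -4. So div: -6*(-(x - 2)) = 42.
Step 3. [-6*(-(x - 2)) = 42] leading coefficient -6: divide by -6. So div: -(x - 2) = -7.
Step 4. [-(x - 2) = -7] leading − — multiply by −1, so neg: x - 2 = 7.
Step 5. [x - 2 = 7] 2 comes off first (add 2). So sub: x = 9.

Answer: x ∈ {9}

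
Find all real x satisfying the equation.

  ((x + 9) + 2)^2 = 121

Step 1. [((x + 9) + 2)^2 = 121] √ both sides: 121 ≥ 0 gives two branches. So sqrt: (x + 9) + 2 = 11 or -11.
Step 2. [(x + 9) + 2 = 11 or -11] +2 is outermost — subtract 2 both sides ⇒ sub: x + 9 = 9 or -13.
Step 3. [x + 9 = 9 or -13] the outer +9 inverts by subtracting 9 ⇒ sub: x = 0 or -22.

Answer: x ∈ {-22, 0}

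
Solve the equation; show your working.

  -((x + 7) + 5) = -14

Step 1. [-((x + 7) + 5) = -14] LHS negated; negate both sides ⇒ neg: (x + 7) + 5 = 14.
Step 2. [(x + 7) + 5 = 14] 5 comes off first (subtract 5). So sub: x + 7 = 9.
Step 3. [x + 7 = 9] +7 is outermost — subtract 7 both sides, so sub: x = 2.

Answer: x ∈ {2}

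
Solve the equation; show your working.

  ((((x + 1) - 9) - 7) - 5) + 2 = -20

Step 1. [((((x + 1) - 9) - 7) - 5) + 2 = -20] +2 is outermost — subtract 2 both sides. So sub: (((x + 1) - 9) - 7) - 5 = -22.
Step 2. [(((x + 1) - 9) - 7) - 5 = -22] peel the -5: add 5 from each side, so sub: ((x + 1) - 9) - 7 = -17.
Step 3. [((x + 1) - 9) - 7 = -17] peel the -7: add 7 from each side. So sub: (x + 1) - 9 = -10.
Step 4. [(x + 1) - 9 = -10] add 9: x sits inside (… - 9). So sub: x + 1 = -1.
Step 5. [x + 1 = -1] +1 is outermost — subtract 1 both sides, so sub: x = -2.

Answer: x ∈ {-2}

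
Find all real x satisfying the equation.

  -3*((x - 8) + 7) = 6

Step 1. [-3*((x - 8) + 7) = 6] LHS = -3·(…); ÷-3 both sides ⇒ div: (x - 8) + 7 = -2.
Step 2. [(x - 8) + 7 = -2] peel the +7: subtract 7 from each side ⇒ sub: x - 8 = -9.
Step 3. [x - 8 = -9] 8 comes off first (add 8), so sub: x = -1.

Answer: x ∈ {-1}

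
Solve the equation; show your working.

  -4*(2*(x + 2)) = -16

Step 1. [-4*(2*(x + 2)) = -16] LHS = -4·(…); ÷-4 both sides. So div: 2*(x + 2) = 4.
Step 2. [2*(x + 2) = 4] 2 out front; divide by 2, so div: x + 2 = 2.
Step 3. [x + 2 = 2] +2 is outermost — subtract 2 both sides ⇒ sub: x = 0.

Answer: x ∈ {0}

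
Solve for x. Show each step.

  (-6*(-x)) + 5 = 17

Step 1. [(-6*(-x)) + 5 = 17] subtract 5: x sits inside (… + 5), so sub: -6*(-x) = 12.
Step 2. [-6*(-x) = 12] leading coefficient -6: divide by -6, so div: -x = -2.
Step 3. [-x = -2] flip signs both sides. So neg: x = 2.

Answer: x ∈ {2}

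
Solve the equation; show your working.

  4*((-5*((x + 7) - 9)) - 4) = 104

Step 1. [4*((-5*((x + 7) - 9)) - 4) = 104] LHS = 4·(…); ÷4 both sides, so div: (-5*((x + 7) - 9)) - 4 = 26.
Step 2. [(-5*((x + 7) - 9)) - 4 = 26] the outer -4 inverts by adding 4 ⇒ sub: -5*((x + 7) - 9) = 30.
Step 3. [-5*((x + 7) - 9) = 30] leading coefficient -5: divide by -5. So div: (x + 7) - 9 = -6.
Step 4. [(x + 7) - 9 = -6] peel the -9: add 9 from each side. So sub: x + 7 = 3.
Step 5. [x + 7 = 3] +7 is outermost — subtract 7 both sides ⇒ sub: x = -4.

Answer: x ∈ {-4}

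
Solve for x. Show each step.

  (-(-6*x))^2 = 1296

Step 1. [(-(-6*x))^2 = 1296] √ both sides: 1296 ≥ 0 gives two branches, so sqrt: -(-6*x) = 36 or -36.
Step 2. [-(-6*x) = 36 or -36] flip signs both sides, so neg: -6*x = -36 or 36.
Step 3. [-6*x = -36 or 36] divide by the outer -6, so div: x = 6 or -6.

Answer: x ∈ {-6, 6}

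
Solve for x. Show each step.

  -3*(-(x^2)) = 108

Step 1. [-3*(-(x^2)) = 108] -3 out front; divide by -3, so div: -(x^2) = -36.
Step 2. [-(x^2) = -36] flip signs both sides. So neg: x^2 = 36.
Step 3. [x^2 = 36] 36 ≥ 0, LHS is (·)² — take ±√ ⇒ sqrt: x = 6 or -6.

Answer: x ∈ {-6, 6}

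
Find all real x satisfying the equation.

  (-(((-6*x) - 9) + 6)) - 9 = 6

Step 1. [(-(((-6*x) - 9) + 6)) - 9 = 6] 9 comes off first (add 9) ⇒ sub: -(((-6*x) - 9) + 6) = 15.
Step 2. [-(((-6*x) - 9) + 6) = 15] leading − — multiply by −1, so neg: ((-6*x) - 9) + 6 = -15.
Step 3. [((-6*x) - 9) + 6 = -15] subtract 6: x sits inside (… + 6) ⇒ sub: (-6*x) - 9 = -21.
Step 4. [(-6*x) - 9 = -21] -9 is outermost — add 9 both sides. So sub: -6*x = -12.
Step 5. [-6*x = -12] leading coefficient -6: divide by -6 ⇒ div: x = 2.

Answer: x ∈ {2}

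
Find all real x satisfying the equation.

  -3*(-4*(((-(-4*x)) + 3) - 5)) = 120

Step 1. [-3*(-4*(((-(-4*x)) + 3) - 5)) = 120] leading coefficient -3: divide by -3 ⇒ div: -4*(((-(-4*x)) + 3) - 5) = -40.
Step 2. [-4*(((-(-4*x)) + 3) - 5) = -40] divide by the outer -4, so div: ((-(-4*x)) + 3) - 5 = 10.
Step 3. [((-(-4*x)) + 3) - 5 = 10] -5 is outermost — add 5 both sides ⇒ sub: (-(-4*x)) + 3 = 15.
Step 4. [(-(-4*x)) + 3 = 15] +3 is outermost — subtract 3 both sides. So sub: -(-4*x) = 12.
Step 5. [-(-4*x) = 12] leading − — multiply by −1 ⇒ neg: -4*x = -12.
Step 6. [-4*x = -12] leading coefficient -4: divide by -4, so div: x = 3.

Answer: x ∈ {3}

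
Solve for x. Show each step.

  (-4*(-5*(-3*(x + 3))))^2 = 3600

Step 1. [(-4*(-5*(-3*(x + 3))))^2 = 3600] √ both sides: 3600 ≥ 0 gives two branches. So sqrt: -4*(-5*(-3*(x + 3))) = 60 or -60.
Step 2. [-4*(-5*(-3*(x + 3))) = 60 or -60] -4·(inner) — divide through by -4 ⇒ div: -5*(-3*(x + 3)) = -15 or 15.
Step 3. [-5*(-3*(x + 3)) = -15 or 15] LHS = -5·(…); ÷-5 both sides. So div: -3*(x + 3) = 3 or -3.
Step 4. [-3*(x + 3) = 3 or -3] LHS = -3·(…); ÷-3 both sides ⇒ div: x + 3 = -1 or 1.
Step 5. [x + 3 = -1 or 1] subtract 3: x sits inside (… + 3) ⇒ sub: x = -4 or -2.

Answer: x ∈ {-4, -2}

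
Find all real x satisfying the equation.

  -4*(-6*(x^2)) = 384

Step 1. [-4*(-6*(x^2)) = 384] divide by the outer -4, so div: -6*(x^2) = -96.
Step 2. [-6*(x^2) = -96] -6 out front; divide by -6, so div: x^2 = 16.
Step 3. [x^2 = 16] √ both sides: 16 ≥ 0 gives two branches. So sqrt: x = 4 or -4.

Answer: x ∈ {-4, 4}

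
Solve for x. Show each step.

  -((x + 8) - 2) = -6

Step 1. [-((x + 8) - 2) = -6] LHS negated; negate both sides, so neg: (x + 8) - 2 = 6.
Step 2. [(x + 8) - 2 = 6] add 2: x sits inside (… - 2) ⇒ sub: x + 8 = 8.
Step 3. [x + 8 = 8] the outer +8 inverts by subtracting 8, so sub: x = 0.

Answer: x ∈ {0}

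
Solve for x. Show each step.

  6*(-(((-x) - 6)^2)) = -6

Step 1. [6*(-(((-x) - 6)^2)) = -6] leading coefficient 6: divide by 6. So div: -(((-x) - 6)^2) = -1.
Step 2. [-(((-x) - 6)^2) = -1] flip signs both sides, so neg: ((-x) - 6)^2 = 1.
Step 3. [((-x) - 6)^2 = 1] 1 ≥ 0, LHS is (·)² — take ±√, so sqrt: (-x) - 6 = 1 or -1.
Step 4. [(-x) - 6 = 1 or -1] -6 is outermost — add 6 both sides. So sub: -x = 7 or 5.
Step 5. [-x = 7 or 5] LHS negated; negate both sides ⇒ neg: x = -7 or -5.

Answer: x ∈ {-7, -5}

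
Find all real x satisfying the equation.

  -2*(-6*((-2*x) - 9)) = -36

Step 1. [-2*(-6*((-2*x) - 9)) = -36] -2 out front; divide by -2. So div: -6*((-2*x) - 9) = 18.
Step 2. [-6*((-2*x) - 9) = 18] leading coefficient -6: divide by -6, so div: (-2*x) - 9 = -3.
Step 3. [(-2*x) - 9 = -3] 9 comes off first (add 9), so sub: -2*x = 6.
Step 4. [-2*x = 6] -2·(inner) — divide through by -2 ⇒ div: x = -3.

Answer: x ∈ {-3}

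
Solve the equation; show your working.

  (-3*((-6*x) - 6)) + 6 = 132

Step 1. [(-3*((-6*x) - 6)) + 6 = 132] -3 | LHS and -3 | 132: pull -3 out ⇒ factor: ((-6*x) - 6) - 2 = -44.
Step 2. [((-6*x) - 6) - 2 = -44] peel the -2: add 2 from each side ⇒ sub: (-6*x) - 6 = -42.
Step 3. [(-6*x) - 6 = -42] 6 comes off first (add 6) ⇒ sub: -6*x = -36.
Step 4. [-6*x = -36] divide by the outer -6. So div: x = 6.

Answer: x ∈ {6}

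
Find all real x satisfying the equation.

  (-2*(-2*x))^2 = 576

Step 1. [(-2*(-2*x))^2 = 576] LHS squared, RHS 576 ≥ 0: apply √ (±). So sqrt: -2*(-2*x) = 24 or -24.
Step 2. [-2*(-2*x) = 24 or -24] leading coefficient -2: divide by -2, so div: -2*x = -12 or 12.
Step 3. [-2*x = -12 or 12] leading coefficient -2: divide by -2 ⇒ div: x = 6 or -6.

Answer: x ∈ {-6, 6}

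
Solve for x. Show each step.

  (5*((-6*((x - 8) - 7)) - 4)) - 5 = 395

Step 1. [(5*((-6*((x - 8) - 7)) - 4)) - 5 = 395] -5 is outermost — add 5 both sides, so sub: 5*((-6*((x - 8) - 7)) - 4) = 400.
Step 2. [5*((-6*((x - 8) - 7)) - 4) = 400] LHS = 5·(…); ÷5 both sides ⇒ div: (-6*((x - 8) - 7)) - 4 = 80.
Step 3. [(-6*((x - 8) - 7)) - 4 = 80] -4 is outermost — add 4 both sides, so sub: -6*((x - 8) - 7) = 84.
Step 4. [-6*((x - 8) - 7) = 84] -6 out front; divide by -6. So div: (x - 8) - 7 = -14.
Step 5. [(x - 8) - 7 = -14] -7 is outermost — add 7 both sides. So sub: x - 8 = -7.
Step 6. [x - 8 = -7] peel the -8: add 8 from each side. So sub: x = 1.

Answer: x ∈ {1}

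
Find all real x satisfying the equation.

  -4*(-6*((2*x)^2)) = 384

Step 1. [-4*(-6*((2*x)^2)) = 384] leading coefficient -4: divide by -4 ⇒ div: -6*((2*x)^2) = -96.
Step 2. [-6*((2*x)^2) = -96] -6·(inner) — divide through by -6 ⇒ div: (2*x)^2 = 16.
Step 3. [(2*x)^2 = 16] √ both sides: 16 ≥ 0 gives two branches. So sqrt: 2*x = 4 or -4.
Step 4. [2*x = 4 or -4] 2 out front; divide by 2, so div: x = 2 or -2.

Answer: x ∈ {-2, 2}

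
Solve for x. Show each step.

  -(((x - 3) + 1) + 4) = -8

Step 1. [-(((x - 3) + 1) + 4) = -8] flip signs both sides. So neg: ((x - 3) + 1) + 4 = 8.
Step 2. [((x - 3) + 1) + 4 = 8] +4 is outermost — subtract 4 both sides, so sub: (x - 3) + 1 = 4.
Step 3. [(x - 3) + 1 = 4] the outer +1 inverts by subtracting 1, so sub: x - 3 = 3.
Step 4. [x - 3 = 3] add 3: x sits inside (… - 3), so sub: x = 6.

Answer: x ∈ {6}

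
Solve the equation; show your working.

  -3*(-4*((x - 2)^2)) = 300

Step 1. [-3*(-4*((x - 2)^2)) = 300] divide by the outer -3. So div: -4*((x - 2)^2) = -100.
Step 2. [-4*((x - 2)^2) = -100] leading coefficient -4: divide by -4 ⇒ div: (x - 2)^2 = 25.
Step 3. [(x - 2)^2 = 25] LHS squared, RHS 25 ≥ 0: apply √ (±) ⇒ sqrt: x - 2 = 5 or -5.
Step 4. [x - 2 = 5 or -5] peel the -2: add 2 from each side, so sub: x = 7 or -3.

Answer: x ∈ {-3, 7}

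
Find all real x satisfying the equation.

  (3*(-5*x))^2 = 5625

Step 1. [(3*(-5*x))^2 = 5625] 5625 ≥ 0, LHS is (·)² — take ±√, so sqrt: 3*(-5*x) = 75 or -75.
Step 2. [3*(-5*x) = 75 or -75] 3 out front; divide by 3, so div: -5*x = 25 or -25.
Step 3. [-5*x = 25 or -25] leading coefficient -5: divide by -5, so div: x = -5 or 5.

Answer: x ∈ {-5, 5}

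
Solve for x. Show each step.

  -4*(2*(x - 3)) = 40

Step 1. [-4*(2*(x - 3)) = 40] -4·(inner) — divide through by -4, so div: 2*(x - 3) = -10.
Step 2. [2*(x - 3) = -10] 2 out front; divide by 2. So div: x - 3 = -5.
Step 3. [x - 3 = -5] -3 is outermost — add 3 both sides ⇒ sub: x = -2.

Answer: x ∈ {-2}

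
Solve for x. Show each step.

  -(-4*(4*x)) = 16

Step 1. [-(-4*(4*x)) = 16] flip signs both sides, so neg: -4*(4*x) = -16.
Step 2. [-4*(4*x) = -16] LHS = -4·(…); ÷-4 both sides, so div: 4*x = 4.
Step 3. [4*x = 4] divide by the outer 4. So div: x = 1.

Answer: x ∈ {1}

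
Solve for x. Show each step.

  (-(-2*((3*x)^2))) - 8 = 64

Step 1. [(-(-2*((3*x)^2))) - 8 = 64] -8 is outermost — add 8 both sides, so sub: -(-2*((3*x)^2)) = 72.
Step 2. [-(-2*((3*x)^2)) = 72] leading − — multiply by −1 ⇒ neg: -2*((3*x)^2) = -72.
Step 3. [-2*((3*x)^2) = -72] -2 out front; divide by -2. So div: (3*x)^2 = 36.
Step 4. [(3*x)^2 = 36] LHS squared, RHS 36 ≥ 0: apply √ (±), so sqrt: 3*x = 6 or -6.
Step 5. [3*x = 6 or -6] 3 out front; divide by 3, so div: x = 2 or -2.

Answer: x ∈ {-2, 2}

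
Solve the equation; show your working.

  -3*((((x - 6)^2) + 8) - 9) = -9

Step 1. [-3*((((x - 6)^2) + 8) - 9) = -9] -3 out front; divide by -3, so div: (((x - 6)^2) + 8) - 9 = 3.
Step 2. [(((x - 6)^2) + 8) - 9 = 3] add 9: x sits inside (… - 9), so sub: ((x - 6)^2) + 8 = 12.
Step 3. [((x - 6)^2) + 8 = 12] the outer +8 inverts by subtracting 8. So sub: (x - 6)^2 = 4.
Step 4. [(x - 6)^2 = 4] √ both sides: 4 ≥ 0 gives two branches ⇒ sqrt: x - 6 = 2 or -2.
Step 5. [x - 6 = 2 or -2] 6 comes off first (add 6), so sub: x = 8 or 4.

Answer: x ∈ {4, 8}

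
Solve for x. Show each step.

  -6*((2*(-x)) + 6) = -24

Step 1. [-6*((2*(-x)) + 6) = -24] -6·(inner) — divide through by -6 ⇒ div: (2*(-x)) + 6 = 4.
Step 2. [(2*(-x)) + 6 = 4] subtract 6: x sits inside (… + 6) ⇒ sub: 2*(-x) = -2.
Step 3. [2*(-x) = -2] LHS = 2·(…); ÷2 both sides ⇒ div: -x = -1.
Step 4. [-x = -1] flip signs both sides ⇒ neg: x = 1.

Answer: x ∈ {1}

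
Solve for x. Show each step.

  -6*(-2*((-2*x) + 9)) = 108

Step 1. [-6*(-2*((-2*x) + 9)) = 108] -6 out front; divide by -6 ⇒ div: -2*((-2*x) + 9) = -18.
Step 2. [-2*((-2*x) + 9) = -18] -2 out front; divide by -2, so div: (-2*x) + 9 = 9.
Step 3. [(-2*x) + 9 = 9] peel the +9: subtract 9 from each side ⇒ sub: -2*x = 0.
Step 4. [-2*x = 0] -2 out front; divide by -2 ⇒ div: x = 0.

Answer: x ∈ {0}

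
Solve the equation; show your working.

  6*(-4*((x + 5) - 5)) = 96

Step 1. [6*(-4*((x + 5) - 5)) = 96] 6 out front; divide by 6 ⇒ div: -4*((x + 5) - 5) = 16.
Step 2. [-4*((x + 5) - 5) = 16] -4 out front; divide by -4, so div: (x + 5) - 5 = -4.
Step 3. [(x + 5) - 5 = -4] 5 comes off first (add 5) ⇒ sub: x + 5 = 1.
Step 4. [x + 5 = 1] peel the +5: subtract 5 from each side ⇒ sub: x = -4.

Answer: x ∈ {-4}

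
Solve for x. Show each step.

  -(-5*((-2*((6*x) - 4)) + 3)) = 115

Step 1. [-(-5*((-2*((6*x) - 4)) + 3)) = 115] LHS negated; negate both sides. So neg: -5*((-2*((6*x) - 4)) + 3) = -115.
Step 2. [-5*((-2*((6*x) - 4)) + 3) = -115] LHS = -5·(…); ÷-5 both sides. So div: (-2*((6*x) - 4)) + 3 = 23.
Step 3. [(-2*((6*x) - 4)) + 3 = 23] +3 is outermost — subtract 3 both sides. So sub: -2*((6*x) - 4) = 20.
Step 4. [-2*((6*x) - 4) = 20] leading coefficient -2: divide by -2. So div: (6*x) - 4 = -10.
Step 5. [(6*x) - 4 = -10] 4 comes off first (add 4) ⇒ sub: 6*x = -6.
Step 6. [6*x = -6] 6 out front; divide by 6. So div: x = -1.

Answer: x ∈ {-1}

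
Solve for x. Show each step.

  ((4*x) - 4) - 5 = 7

Step 1. [((4*x) - 4) - 5 = 7] peel the -5: add 5 from each side. So sub: (4*x) - 4 = 12.
Step 2. [(4*x) - 4 = 12] 4 comes off first (add 4) ⇒ sub: 4*x = 16.
Step 3. [4*x = 16] LHS = 4·(…); ÷4 both sides. So div: x = 4.

Answer: x ∈ {4}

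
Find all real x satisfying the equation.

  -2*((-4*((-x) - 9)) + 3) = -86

Step 1. [-2*((-4*((-x) - 9)) + 3) = -86] leading coefficient -2: divide by -2 ⇒ div: (-4*((-x) - 9)) + 3 = 43.
Step 2. [(-4*((-x) - 9)) + 3 = 43] peel the +3: subtract 3 from each side ⇒ sub: -4*((-x) - 9) = 40.
Step 3. [-4*((-x) - 9) = 40] divide by the outer -4. So div: (-x) - 9 = -10.
Step 4. [(-x) - 9 = -10] the outer -9 inverts by adding 9, so sub: -x = -1.
Step 5. [-x = -1] flip signs both sides. So neg: x = 1.

Answer: x ∈ {1}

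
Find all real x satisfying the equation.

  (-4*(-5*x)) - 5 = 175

Step 1. [(-4*(-5*x)) - 5 = 175] -5 is outermost — add 5 both sides. So sub: -4*(-5*x) = 180.
Step 2. [-4*(-5*x) = 180] -4 out front; divide by -4. So div: -5*x = -45.
Step 3. [-5*x = -45] -5·(inner) — divide through by -5 ⇒ div: x = 9.

Answer: x ∈ {9}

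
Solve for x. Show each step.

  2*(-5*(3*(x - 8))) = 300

Step 1. [2*(-5*(3*(x - 8))) = 300] leading coefficient 2: divide by 2 ⇒ div: -5*(3*(x - 8)) = 150.
Step 2. [-5*(3*(x - 8)) = 150] LHS = -5·(…); ÷-5 both sides, so div: 3*(x - 8) = -30.
Step 3. [3*(x - 8) = -30] LHS = 3·(…); ÷3 both sides. So div: x - 8 = -10.
Step 4. [x - 8 = -10] -8 is outermost — add 8 both sides ⇒ sub: x = -2.

Answer: x ∈ {-2}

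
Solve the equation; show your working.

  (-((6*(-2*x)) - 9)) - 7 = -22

Step 1. [(-((6*(-2*x)) - 9)) - 7 = -22] -7 is outermost — add 7 both sides ⇒ sub: -((6*(-2*x)) - 9) = -15.
Step 2. [-((6*(-2*x)) - 9) = -15] LHS negated; negate both sides. So neg: (6*(-2*x)) - 9 = 15.
Step 3. [(6*(-2*x)) - 9 = 15] the outer -9 inverts by adding 9. So sub: 6*(-2*x) = 24.
Step 4. [6*(-2*x) = 24] leading coefficient 6: divide by 6 ⇒ div: -2*x = 4.
Step 5. [-2*x = 4] -2·(inner) — divide through by -2, so div: x = -2.

Answer: x ∈ {-2}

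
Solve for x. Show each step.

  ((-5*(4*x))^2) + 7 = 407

Step 1. [((-5*(4*x))^2) + 7 = 407] the outer +7 inverts by subtracting 7. So sub: (-5*(4*x))^2 = 400.
Step 2. [(-5*(4*x))^2 = 400] √ both sides: 400 ≥ 0 gives two branches, so sqrt: -5*(4*x) = 20 or -20.
Step 3. [-5*(4*x) = 20 or -20] leading coefficient -5: divide by -5 ⇒ div: 4*x = -4 or 4.
Step 4. [4*x = -4 or 4] 4 out front; divide by 4. So div: x = -1 or 1.

Answer: x ∈ {-1, 1}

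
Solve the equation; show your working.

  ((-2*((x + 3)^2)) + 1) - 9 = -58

Step 1. [((-2*((x + 3)^2)) + 1) - 9 = -58] 9 comes off first (add 9). So sub: (-2*((x + 3)^2)) + 1 = -49.
Step 2. [(-2*((x + 3)^2)) + 1 = -49] subtract 1: x sits inside (… + 1) ⇒ sub: -2*((x + 3)^2) = -50.
Step 3. [-2*((x + 3)^2) = -50] LHS = -2·(…); ÷-2 both sides ⇒ div: (x + 3)^2 = 25.
Step 4. [(x + 3)^2 = 25] √ both sides: 25 ≥ 0 gives two branches. So sqrt: x + 3 = 5 or -5.
Step 5. [x + 3 = 5 or -5] the outer +3 inverts by subtracting 3, so sub: x = 2 or -8.

Answer: x ∈ {-8, 2}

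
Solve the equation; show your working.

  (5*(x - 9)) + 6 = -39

Step 1. [(5*(x - 9)) + 6 = -39] subtract 6: x sits inside (… + 6) ⇒ sub: 5*(x - 9) = -45.
Step 2. [5*(x - 9) = -45] 5·(inner) — divide through by 5 ⇒ div: x - 9 = -9.
Step 3. [x - 9 = -9] the outer -9 inverts by adding 9, so sub: x = 0.

Answer: x ∈ {0}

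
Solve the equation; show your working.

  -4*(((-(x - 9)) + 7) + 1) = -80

Step 1. [-4*(((-(x - 9)) + 7) + 1) = -80] -4 out front; divide by -4 ⇒ div: ((-(x - 9)) + 7) + 1 = 20.
Step 2. [((-(x - 9)) + 7) + 1 = 20] subtract 1: x sits inside (… + 1). So sub: (-(x - 9)) + 7 = 19.
Step 3. [(-(x - 9)) + 7 = 19] peel the +7: subtract 7 from each side ⇒ sub: -(x - 9) = 12.
Step 4. [-(x - 9) = 12] leading − — multiply by −1, so neg: x - 9 = -12.
Step 5. [x - 9 = -12] peel the -9: add 9 from each side, so sub: x = -3.

Answer: x ∈ {-3}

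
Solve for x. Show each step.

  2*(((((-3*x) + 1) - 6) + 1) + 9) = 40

Step 1. [2*(((((-3*x) + 1) - 6) + 1) + 9) = 40] divide by the outer 2 ⇒ div: ((((-3*x) + 1) - 6) + 1) + 9 = 20.
Step 2. [((((-3*x) + 1) - 6) + 1) + 9 = 20] subtract 9: x sits inside (… + 9). So sub: (((-3*x) + 1) - 6) + 1 = 11.
Step 3. [(((-3*x) + 1) - 6) + 1 = 11] subtract 1: x sits inside (… + 1) ⇒ sub: ((-3*x) + 1) - 6 = 10.
Step 4. [((-3*x) + 1) - 6 = 10] the outer -6 inverts by adding 6, so sub: (-3*x) + 1 = 16.
Step 5. [(-3*x) + 1 = 16] subtract 1: x sits inside (… + 1), so sub: -3*x = 15.
Step 6. [-3*x = 15] divide by the outer -3, so div: x = -5.

Answer: x ∈ {-5}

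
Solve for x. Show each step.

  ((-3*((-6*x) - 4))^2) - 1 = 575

Step 1. [((-3*((-6*x) - 4))^2) - 1 = 575] the outer -1 inverts by adding 1. So sub: (-3*((-6*x) - 4))^2 = 576.
Step 2. [(-3*((-6*x) - 4))^2 = 576] LHS squared, RHS 576 ≥ 0: apply √ (±). So sqrt: -3*((-6*x) - 4) = 24 or -24.
Step 3. [-3*((-6*x) - 4) = 24 or -24] -3·(inner) — divide through by -3, so div: (-6*x) - 4 = -8 or 8.
Step 4. [(-6*x) - 4 = -8 or 8] add 4: x sits inside (… - 4). So sub: -6*x = -4 or 12.
Step 5. [-6*x = -4 or 12] LHS = -6·(…); ÷-6 both sides. So div: x = 2/3 or -2.

Answer: x ∈ {-2, 2/3}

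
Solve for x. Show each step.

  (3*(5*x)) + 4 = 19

Step 1. [(3*(5*x)) + 4 = 19] 4 comes off first (subtract 4), so sub: 3*(5*x) = 15.
Step 2. [3*(5*x) = 15] 3·(inner) — divide through by 3, so div: 5*x = 5.
Step 3. [5*x = 5] divide by the outer 5 ⇒ div: x = 1.

Answer: x ∈ {1}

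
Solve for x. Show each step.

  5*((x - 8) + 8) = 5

Step 1. [5*((x - 8) + 8) = 5] LHS = 5·(…); ÷5 both sides. So div: (x - 8) + 8 = 1.
Step 2. [(x - 8) + 8 = 1] +8 is outermost — subtract 8 both sides ⇒ sub: x - 8 = -7.
Step 3. [x - 8 = -7] peel the -8: add 8 from each side ⇒ sub: x = 1.

Answer: x ∈ {1}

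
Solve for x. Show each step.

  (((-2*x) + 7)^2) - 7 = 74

Step 1. [(((-2*x) + 7)^2) - 7 = 74] add 7: x sits inside (… - 7) ⇒ sub: ((-2*x) + 7)^2 = 81.
Step 2. [((-2*x) + 7)^2 = 81] 81 ≥ 0, LHS is (·)² — take ±√ ⇒ sqrt: (-2*x) + 7 = 9 or -9.
Step 3. [(-2*x) + 7 = 9 or -9] 7 comes off first (subtract 7), so sub: -2*x = 2 or -16.
Step 4. [-2*x = 2 or -16] leading coefficient -2: divide by -2, so div: x = -1 or 8.

Answer: x ∈ {-1, 8}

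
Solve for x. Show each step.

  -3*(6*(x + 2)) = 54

Step 1. [-3*(6*(x + 2)) = 54] -3 out front; divide by -3 ⇒ div: 6*(x + 2) = -18.
Step 2. [6*(x + 2) = -18] leading coefficient 6: divide by 6. So div: x + 2 = -3.
Step 3. [x + 2 = -3] 2 comes off first (subtract 2), so sub: x = -5.

Answer: x ∈ {-5}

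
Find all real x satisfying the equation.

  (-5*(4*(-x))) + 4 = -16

Step 1. [(-5*(4*(-x))) + 4 = -16] 4 comes off first (subtract 4). So sub: -5*(4*(-x)) = -20.
Step 2. [-5*(4*(-x)) = -20] divide by the outer -5, so div: 4*(-x) = 4.
Step 3. [4*(-x) = 4] 4·(inner) — divide through by 4, so div: -x = 1.
Step 4. [-x = 1] flip signs both sides. So neg: x = -1.

Answer: x ∈ {-1}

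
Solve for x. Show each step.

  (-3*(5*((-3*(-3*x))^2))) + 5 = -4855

Step 1. [(-3*(5*((-3*(-3*x))^2))) + 5 = -4855] subtract 5: x sits inside (… + 5) ⇒ sub: -3*(5*((-3*(-3*x))^2)) = -4860.
Step 2. [-3*(5*((-3*(-3*x))^2)) = -4860] -3·(inner) — divide through by -3. So div: 5*((-3*(-3*x))^2) = 1620.
Step 3. [5*((-3*(-3*x))^2) = 1620] LHS = 5·(…); ÷5 both sides, so div: (-3*(-3*x))^2 = 324.
Step 4. [(-3*(-3*x))^2 = 324] 324 ≥ 0, LHS is (·)² — take ±√. So sqrt: -3*(-3*x) = 18 or -18.
Step 5. [-3*(-3*x) = 18 or -18] LHS = -3·(…); ÷-3 both sides ⇒ div: -3*x = -6 or 6.
Step 6. [-3*x = -6 or 6] LHS = -3·(…); ÷-3 both sides ⇒ div: x = 2 or -2.

Answer: x ∈ {-2, 2}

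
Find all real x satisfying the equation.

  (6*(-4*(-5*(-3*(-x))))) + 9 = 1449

Step 1. [(6*(-4*(-5*(-3*(-x))))) + 9 = 1449] subtract 9: x sits inside (… + 9) ⇒ sub: 6*(-4*(-5*(-3*(-x)))) = 1440.
Step 2. [6*(-4*(-5*(-3*(-x)))) = 1440] leading coefficient 6: divide by 6. So div: -4*(-5*(-3*(-x))) = 240.
Step 3. [-4*(-5*(-3*(-x))) = 240] LHS = -4·(…); ÷-4 both sides, so div: -5*(-3*(-x)) = -60.
Step 4. [-5*(-3*(-x)) = -60] -5 out front; divide by -5, so div: -3*(-x) = 12.
Step 5. [-3*(-x) = 12] divide by the outer -3. So div: -x = -4.
Step 6. [-x = -4] flip signs both sides, so neg: x = 4.

Answer: x ∈ {4}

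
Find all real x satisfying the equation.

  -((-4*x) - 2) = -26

Step 1. [-((-4*x) - 2) = -26] flip signs both sides, so neg: (-4*x) - 2 = 26.
Step 2. [(-4*x) - 2 = 26] add 2: x sits inside (… - 2), so sub: -4*x = 28.
Step 3. [-4*x = 28] divide by the outer -4. So div: x = -7.

Answer: x ∈ {-7}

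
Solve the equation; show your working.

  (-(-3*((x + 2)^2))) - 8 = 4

Step 1. [(-(-3*((x + 2)^2))) - 8 = 4] 8 comes off first (add 8). So sub: -(-3*((x + 2)^2)) = 12.
Step 2. [-(-3*((x + 2)^2)) = 12] leading − — multiply by −1. So neg: -3*((x + 2)^2) = -12.
Step 3. [-3*((x + 2)^2) = -12] -3·(inner) — divide through by -3 ⇒ div: (x + 2)^2 = 4.
Step 4. [(x + 2)^2 = 4] √ both sides: 4 ≥ 0 gives two branches, so sqrt: x + 2 = 2 or -2.
Step 5. [x + 2 = 2 or -2] 2 comes off first (subtract 2), so sub: x = 0 or -4.

Answer: x ∈ {-4, 0}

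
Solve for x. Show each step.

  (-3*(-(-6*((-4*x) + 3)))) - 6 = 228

Step 1. [(-3*(-(-6*((-4*x) + 3)))) - 6 = 228] -3 | LHS and -3 | 228: pull -3 out ⇒ factor: (-(-6*((-4*x) + 3))) + 2 = -76.
Step 2. [(-(-6*((-4*x) + 3))) + 2 = -76] subtract 2: x sits inside (… + 2) ⇒ sub: -(-6*((-4*x) + 3)) = -78.
Step 3. [-(-6*((-4*x) + 3)) = -78] leading − — multiply by −1 ⇒ neg: -6*((-4*x) + 3) = 78.
Step 4. [-6*((-4*x) + 3) = 78] LHS = -6·(…); ÷-6 both sides ⇒ div: (-4*x) + 3 = -13.
Step 5. [(-4*x) + 3 = -13] the outer +3 inverts by subtracting 3. So sub: -4*x = -16.
Step 6. [-4*x = -16] -4·(inner) — divide through by -4, so div: x = 4.

Answer: x ∈ {4}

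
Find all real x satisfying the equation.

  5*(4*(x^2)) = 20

Step 1. [5*(4*(x^2)) = 20] LHS = 5·(…); ÷5 both sides ⇒ div: 4*(x^2) = 4.
Step 2. [4*(x^2) = 4] 4 out front; divide by 4. So div: x^2 = 1.
Step 3. [x^2 = 1] √ both sides: 1 ≥ 0 gives two branches, so sqrt: x = 1 or -1.

Answer: x ∈ {-1, 1}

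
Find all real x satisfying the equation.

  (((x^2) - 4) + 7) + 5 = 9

Step 1. [(((x^2) - 4) + 7) + 5 = 9] +5 is outermost — subtract 5 both sides, so sub: ((x^2) - 4) + 7 = 4.
Step 2. [((x^2) - 4) + 7 = 4] peel the +7: subtract 7 from each side, so sub: (x^2) - 4 = -3.
Step 3. [(x^2) - 4 = -3] 4 comes off first (add 4). So sub: x^2 = 1.
Step 4. [x^2 = 1] √ both sides: 1 ≥ 0 gives two branches, so sqrt: x = 1 or -1.

Answer: x ∈ {-1, 1}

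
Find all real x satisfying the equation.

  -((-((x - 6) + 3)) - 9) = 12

Step 1. [-((-((x - 6) + 3)) - 9) = 12] LHS negated; negate both sides, so neg: (-((x - 6) + 3)) - 9 = -12.
Step 2. [(-((x - 6) + 3)) - 9 = -12] add 9: x sits inside (… - 9), so sub: -((x - 6) + 3) = -3.
Step 3. [-((x - 6) + 3) = -3] LHS negated; negate both sides. So neg: (x - 6) + 3 = 3.
Step 4. [(x - 6) + 3 = 3] subtract 3: x sits inside (… + 3) ⇒ sub: x - 6 = 0.
Step 5. [x - 6 = 0] peel the -6: add 6 from each side ⇒ sub: x = 6.

Answer: x ∈ {6}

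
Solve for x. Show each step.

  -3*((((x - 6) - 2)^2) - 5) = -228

Step 1. [-3*((((x - 6) - 2)^2) - 5) = -228] LHS = -3·(…); ÷-3 both sides ⇒ div: (((x - 6) - 2)^2) - 5 = 76.
Step 2. [(((x - 6) - 2)^2) - 5 = 76] peel the -5: add 5 from each side ⇒ sub: ((x - 6) - 2)^2 = 81.
Step 3. [((x - 6) - 2)^2 = 81] √ both sides: 81 ≥ 0 gives two branches ⇒ sqrt: (x - 6) - 2 = 9 or -9.
Step 4. [(x - 6) - 2 = 9 or -9] add 2: x sits inside (… - 2). So sub: x - 6 = 11 or -7.
Step 5. [x - 6 = 11 or -7] the outer -6 inverts by adding 6 ⇒ sub: x = 17 or -1.

Answer: x ∈ {-1, 17}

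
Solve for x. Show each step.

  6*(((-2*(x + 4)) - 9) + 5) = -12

Step 1. [6*(((-2*(x + 4)) - 9) + 5) = -12] leading coefficient 6: divide by 6. So div: ((-2*(x + 4)) - 9) + 5 = -2.
Step 2. [((-2*(x + 4)) - 9) + 5 = -2] 5 comes off first (subtract 5). So sub: (-2*(x + 4)) - 9 = -7.
Step 3. [(-2*(x + 4)) - 9 = -7] -9 is outermost — add 9 both sides ⇒ sub: -2*(x + 4) = 2.
Step 4. [-2*(x + 4) = 2] leading coefficient -2: divide by -2. So div: x + 4 = -1.
Step 5. [x + 4 = -1] subtract 4: x sits inside (… + 4). So sub: x = -5.

Answer: x ∈ {-5}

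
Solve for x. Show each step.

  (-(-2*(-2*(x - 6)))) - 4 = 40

Step 1. [(-(-2*(-2*(x - 6)))) - 4 = 40] -4 is outermost — add 4 both sides, so sub: -(-2*(-2*(x - 6))) = 44.
Step 2. [-(-2*(-2*(x - 6))) = 44] leading − — multiply by −1 ⇒ neg: -2*(-2*(x - 6)) = -44.
Step 3. [-2*(-2*(x - 6)) = -44] -2·(inner) — divide through by -2, so div: -2*(x - 6) = 22.
Step 4. [-2*(x - 6) = 22] -2·(inner) — divide through by -2. So div: x - 6 = -11.
Step 5. [x - 6 = -11] add 6: x sits inside (… - 6) ⇒ sub: x = -5.

Answer: x ∈ {-5}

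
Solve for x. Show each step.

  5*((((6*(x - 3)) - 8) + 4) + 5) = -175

Step 1. [5*((((6*(x - 3)) - 8) + 4) + 5) = -175] LHS = 5·(…); ÷5 both sides, so div: (((6*(x - 3)) - 8) + 4) + 5 = -35.
Step 2. [(((6*(x - 3)) - 8) + 4) + 5 = -35] peel the +5: subtract 5 from each side. So sub: ((6*(x - 3)) - 8) + 4 = -40.
Step 3. [((6*(x - 3)) - 8) + 4 = -40] +4 is outermost — subtract 4 both sides ⇒ sub: (6*(x - 3)) - 8 = -44.
Step 4. [(6*(x - 3)) - 8 = -44] peel the -8: add 8 from each side, so sub: 6*(x - 3) = -36.
Step 5. [6*(x - 3) = -36] divide by the outer 6 ⇒ div: x - 3 = -6.
Step 6. [x - 3 = -6] peel the -3: add 3 from each side. So sub: x = -3.

Answer: x ∈ {-3}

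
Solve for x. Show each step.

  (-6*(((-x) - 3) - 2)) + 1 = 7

Step 1. [(-6*(((-x) - 3) - 2)) + 1 = 7] subtract 1: x sits inside (… + 1) ⇒ sub: -6*(((-x) - 3) - 2) = 6.
Step 2. [-6*(((-x) - 3) - 2) = 6] LHS = -6·(…); ÷-6 both sides. So div: ((-x) - 3) - 2 = -1.
Step 3. [((-x) - 3) - 2 = -1] add 2: x sits inside (… - 2). So sub: (-x) - 3 = 1.
Step 4. [(-x) - 3 = 1] 3 comes off first (add 3) ⇒ sub: -x = 4.
Step 5. [-x = 4] leading − — multiply by −1, so neg: x = -4.

Answer: x ∈ {-4}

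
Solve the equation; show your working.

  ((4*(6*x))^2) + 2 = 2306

Step 1. [((4*(6*x))^2) + 2 = 2306] subtract 2: x sits inside (… + 2), so sub: (4*(6*x))^2 = 2304.
Step 2. [(4*(6*x))^2 = 2304] √ both sides: 2304 ≥ 0 gives two branches. So sqrt: 4*(6*x) = 48 or -48.
Step 3. [4*(6*x) = 48 or -48] LHS = 4·(…); ÷4 both sides ⇒ div: 6*x = 12 or -12.
Step 4. [6*x = 12 or -12] 6 out front; divide by 6 ⇒ div: x = 2 or -2.

Answer: x ∈ {-2, 2}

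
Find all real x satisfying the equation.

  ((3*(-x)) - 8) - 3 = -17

Step 1. [((3*(-x)) - 8) - 3 = -17] peel the -3: add 3 from each side, so sub: (3*(-x)) - 8 = -14.
Step 2. [(3*(-x)) - 8 = -14] add 8: x sits inside (… - 8) ⇒ sub: 3*(-x) = -6.
Step 3. [3*(-x) = -6] 3·(inner) — divide through by 3, so div: -x = -2.
Step 4. [-x = -2] flip signs both sides. So neg: x = 2.

Answer: x ∈ {2}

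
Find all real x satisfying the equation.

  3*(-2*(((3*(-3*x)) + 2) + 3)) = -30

Step 1. [3*(-2*(((3*(-3*x)) + 2) + 3)) = -30] leading coefficient 3: divide by 3. So div: -2*(((3*(-3*x)) + 2) + 3) = -10.
Step 2. [-2*(((3*(-3*x)) + 2) + 3) = -10] leading coefficient -2: divide by -2, so div: ((3*(-3*x)) + 2) + 3 = 5.
Step 3. [((3*(-3*x)) + 2) + 3 = 5] 3 comes off first (subtract 3). So sub: (3*(-3*x)) + 2 = 2.
Step 4. [(3*(-3*x)) + 2 = 2] peel the +2: subtract 2 from each side, so sub: 3*(-3*x) = 0.
Step 5. [3*(-3*x) = 0] LHS = 3·(…); ÷3 both sides ⇒ div: -3*x = 0.
Step 6. [-3*x = 0] divide by the outer -3, so div: x = 0.

Answer: x ∈ {0}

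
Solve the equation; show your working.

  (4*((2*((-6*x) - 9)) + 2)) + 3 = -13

Step 1. [(4*((2*((-6*x) - 9)) + 2)) + 3 = -13] the outer +3 inverts by subtracting 3. So sub: 4*((2*((-6*x) - 9)) + 2) = -16.
Step 2. [4*((2*((-6*x) - 9)) + 2) = -16] leading coefficient 4: divide by 4, so div: (2*((-6*x) - 9)) + 2 = -4.
Step 3. [(2*((-6*x) - 9)) + 2 = -4] 2 | LHS and 2 | -4: pull 2 out. So factor: ((-6*x) - 9) + 1 = -2.
Step 4. [((-6*x) - 9) + 1 = -2] +1 is outermost — subtract 1 both sides, so sub: (-6*x) - 9 = -3.
Step 5. [(-6*x) - 9 = -3] peel the -9: add 9 from each side, so sub: -6*x = 6.
Step 6. [-6*x = 6] leading coefficient -6: divide by -6. So div: x = -1.

Answer: x ∈ {-1}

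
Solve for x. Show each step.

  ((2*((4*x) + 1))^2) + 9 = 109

Step 1. [((2*((4*x) + 1))^2) + 9 = 109] the outer +9 inverts by subtracting 9 ⇒ sub: (2*((4*x) + 1))^2 = 100.
Step 2. [(2*((4*x) + 1))^2 = 100] √ both sides: 100 ≥ 0 gives two branches. So sqrt: 2*((4*x) + 1) = 10 or -10.
Step 3. [2*((4*x) + 1) = 10 or -10] LHS = 2·(…); ÷2 both sides ⇒ div: (4*x) + 1 = 5 or -5.
Step 4. [(4*x) + 1 = 5 or -5] subtract 1: x sits inside (… + 1) ⇒ sub: 4*x = 4 or -6.
Step 5. [4*x = 4 or -6] leading coefficient 4: divide by 4, so div: x = 1 or -3/2.

Answer: x ∈ {-3/2, 1}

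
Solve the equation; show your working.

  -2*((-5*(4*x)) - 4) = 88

Step 1. [-2*((-5*(4*x)) - 4) = 88] -2 out front; divide by -2 ⇒ div: (-5*(4*x)) - 4 = -44.
Step 2. [(-5*(4*x)) - 4 = -44] peel the -4: add 4 from each side. So sub: -5*(4*x) = -40.
Step 3. [-5*(4*x) = -40] -5 out front; divide by -5. So div: 4*x = 8.
Step 4. [4*x = 8] leading coefficient 4: divide by 4, so div: x = 2.

Answer: x ∈ {2}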